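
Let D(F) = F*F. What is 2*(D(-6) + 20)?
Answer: 112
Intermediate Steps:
D(F) = F²
2*(D(-6) + 20) = 2*((-6)² + 20) = 2*(36 + 20) = 2*56 = 112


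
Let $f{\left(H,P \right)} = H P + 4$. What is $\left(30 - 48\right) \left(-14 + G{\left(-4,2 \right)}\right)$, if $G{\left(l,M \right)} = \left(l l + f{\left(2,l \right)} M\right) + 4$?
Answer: $36$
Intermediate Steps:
$f{\left(H,P \right)} = 4 + H P$
$G{\left(l,M \right)} = 4 + l^{2} + M \left(4 + 2 l\right)$ ($G{\left(l,M \right)} = \left(l l + \left(4 + 2 l\right) M\right) + 4 = \left(l^{2} + M \left(4 + 2 l\right)\right) + 4 = 4 + l^{2} + M \left(4 + 2 l\right)$)
$\left(30 - 48\right) \left(-14 + G{\left(-4,2 \right)}\right) = \left(30 - 48\right) \left(-14 + \left(4 + \left(-4\right)^{2} + 2 \cdot 2 \left(2 - 4\right)\right)\right) = - 18 \left(-14 + \left(4 + 16 + 2 \cdot 2 \left(-2\right)\right)\right) = - 18 \left(-14 + \left(4 + 16 - 8\right)\right) = - 18 \left(-14 + 12\right) = \left(-18\right) \left(-2\right) = 36$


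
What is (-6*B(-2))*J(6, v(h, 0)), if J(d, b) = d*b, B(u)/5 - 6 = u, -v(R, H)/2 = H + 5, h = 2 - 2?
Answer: 7200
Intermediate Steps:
h = 0
v(R, H) = -10 - 2*H (v(R, H) = -2*(H + 5) = -2*(5 + H) = -10 - 2*H)
B(u) = 30 + 5*u
J(d, b) = b*d
(-6*B(-2))*J(6, v(h, 0)) = (-6*(30 + 5*(-2)))*((-10 - 2*0)*6) = (-6*(30 - 10))*((-10 + 0)*6) = (-6*20)*(-10*6) = -120*(-60) = 7200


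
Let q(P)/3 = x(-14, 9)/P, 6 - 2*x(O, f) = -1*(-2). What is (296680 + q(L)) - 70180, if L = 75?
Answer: 5662502/25 ≈ 2.2650e+5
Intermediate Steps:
x(O, f) = 2 (x(O, f) = 3 - (-1)*(-2)/2 = 3 - 1/2*2 = 3 - 1 = 2)
q(P) = 6/P (q(P) = 3*(2/P) = 6/P)
(296680 + q(L)) - 70180 = (296680 + 6/75) - 70180 = (296680 + 6*(1/75)) - 70180 = (296680 + 2/25) - 70180 = 7417002/25 - 70180 = 5662502/25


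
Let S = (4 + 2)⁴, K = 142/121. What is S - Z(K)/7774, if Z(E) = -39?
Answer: 775011/598 ≈ 1296.0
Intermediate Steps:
K = 142/121 (K = 142*(1/121) = 142/121 ≈ 1.1736)
S = 1296 (S = 6⁴ = 1296)
S - Z(K)/7774 = 1296 - (-39)/7774 = 1296 - 1*(-3/598) = 1296 + 3/598 = 775011/598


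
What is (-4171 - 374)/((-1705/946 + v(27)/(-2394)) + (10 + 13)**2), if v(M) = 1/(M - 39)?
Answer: -5614456680/651249439 ≈ -8.6210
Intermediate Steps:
v(M) = 1/(-39 + M)
(-4171 - 374)/((-1705/946 + v(27)/(-2394)) + (10 + 13)**2) = (-4171 - 374)/((-1705/946 + 1/((-39 + 27)*(-2394))) + (10 + 13)**2) = -4545/((-1705*1/946 - 1/2394/(-12)) + 23**2) = -4545/((-155/86 - 1/12*(-1/2394)) + 529) = -4545/((-155/86 + 1/28728) + 529) = -4545/(-2226377/1235304 + 529) = -4545/651249439/1235304 = -4545*1235304/651249439 = -5614456680/651249439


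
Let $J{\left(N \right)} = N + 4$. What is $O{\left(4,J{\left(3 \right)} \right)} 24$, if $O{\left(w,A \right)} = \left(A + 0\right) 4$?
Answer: $672$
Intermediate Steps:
$J{\left(N \right)} = 4 + N$
$O{\left(w,A \right)} = 4 A$ ($O{\left(w,A \right)} = A 4 = 4 A$)
$O{\left(4,J{\left(3 \right)} \right)} 24 = 4 \left(4 + 3\right) 24 = 4 \cdot 7 \cdot 24 = 28 \cdot 24 = 672$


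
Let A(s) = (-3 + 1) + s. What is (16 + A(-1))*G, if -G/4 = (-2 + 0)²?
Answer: -208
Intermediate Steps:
G = -16 (G = -4*(-2 + 0)² = -4*(-2)² = -4*4 = -16)
A(s) = -2 + s
(16 + A(-1))*G = (16 + (-2 - 1))*(-16) = (16 - 3)*(-16) = 13*(-16) = -208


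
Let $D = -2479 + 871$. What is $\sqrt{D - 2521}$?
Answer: $i \sqrt{4129} \approx 64.257 i$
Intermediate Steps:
$D = -1608$
$\sqrt{D - 2521} = \sqrt{-1608 - 2521} = \sqrt{-4129} = i \sqrt{4129}$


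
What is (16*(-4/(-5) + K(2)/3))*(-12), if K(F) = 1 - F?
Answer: -448/5 ≈ -89.600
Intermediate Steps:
(16*(-4/(-5) + K(2)/3))*(-12) = (16*(-4/(-5) + (1 - 1*2)/3))*(-12) = (16*(-4*(-1/5) + (1 - 2)*(1/3)))*(-12) = (16*(4/5 - 1*1/3))*(-12) = (16*(4/5 - 1/3))*(-12) = (16*(7/15))*(-12) = (112/15)*(-12) = -448/5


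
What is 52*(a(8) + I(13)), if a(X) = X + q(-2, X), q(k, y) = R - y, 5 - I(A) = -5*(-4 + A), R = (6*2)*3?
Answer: 4472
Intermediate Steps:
R = 36 (R = 12*3 = 36)
I(A) = -15 + 5*A (I(A) = 5 - (-5)*(-4 + A) = 5 - (20 - 5*A) = 5 + (-20 + 5*A) = -15 + 5*A)
q(k, y) = 36 - y
a(X) = 36 (a(X) = X + (36 - X) = 36)
52*(a(8) + I(13)) = 52*(36 + (-15 + 5*13)) = 52*(36 + (-15 + 65)) = 52*(36 + 50) = 52*86 = 4472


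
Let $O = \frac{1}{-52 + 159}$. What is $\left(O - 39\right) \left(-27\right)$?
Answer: $\frac{112644}{107} \approx 1052.7$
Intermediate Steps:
$O = \frac{1}{107} \approx 0.0093458$
$\left(O - 39\right) \left(-27\right) = \left(\frac{1}{107} - 39\right) \left(-27\right) = \left(- \frac{4172}{107}\right) \left(-27\right) = \frac{112644}{107}$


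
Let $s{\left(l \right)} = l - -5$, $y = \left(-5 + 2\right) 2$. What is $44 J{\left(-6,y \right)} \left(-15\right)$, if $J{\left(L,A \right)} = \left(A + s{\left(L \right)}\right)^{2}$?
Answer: $-32340$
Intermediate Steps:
$y = -6$ ($y = \left(-3\right) 2 = -6$)
$s{\left(l \right)} = 5 + l$ ($s{\left(l \right)} = l + 5 = 5 + l$)
$J{\left(L,A \right)} = \left(5 + A + L\right)^{2}$ ($J{\left(L,A \right)} = \left(A + \left(5 + L\right)\right)^{2} = \left(5 + A + L\right)^{2}$)
$44 J{\left(-6,y \right)} \left(-15\right) = 44 \left(5 - 6 - 6\right)^{2} \left(-15\right) = 44 \left(-7\right)^{2} \left(-15\right) = 44 \cdot 49 \left(-15\right) = 2156 \left(-15\right) = -32340$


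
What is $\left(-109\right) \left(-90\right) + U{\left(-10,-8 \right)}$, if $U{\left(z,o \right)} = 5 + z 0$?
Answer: $9815$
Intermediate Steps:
$U{\left(z,o \right)} = 5$ ($U{\left(z,o \right)} = 5 + 0 = 5$)
$\left(-109\right) \left(-90\right) + U{\left(-10,-8 \right)} = \left(-109\right) \left(-90\right) + 5 = 9810 + 5 = 9815$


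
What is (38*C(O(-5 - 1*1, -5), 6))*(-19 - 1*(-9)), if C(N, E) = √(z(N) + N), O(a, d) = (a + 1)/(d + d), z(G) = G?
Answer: -380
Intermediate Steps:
O(a, d) = (1 + a)/(2*d) (O(a, d) = (1 + a)/((2*d)) = (1 + a)*(1/(2*d)) = (1 + a)/(2*d))
C(N, E) = √2*√N (C(N, E) = √(N + N) = √(2*N) = √2*√N)
(38*C(O(-5 - 1*1, -5), 6))*(-19 - 1*(-9)) = (38*(√2*√((½)*(1 + (-5 - 1*1))/(-5))))*(-19 - 1*(-9)) = (38*(√2*√((½)*(-⅕)*(1 + (-5 - 1)))))*(-19 + 9) = (38*(√2*√((½)*(-⅕)*(1 - 6))))*(-10) = (38*(√2*√((½)*(-⅕)*(-5))))*(-10) = (38*(√2*√(½)))*(-10) = (38*(√2*(√2/2)))*(-10) = (38*1)*(-10) = 38*(-10) = -380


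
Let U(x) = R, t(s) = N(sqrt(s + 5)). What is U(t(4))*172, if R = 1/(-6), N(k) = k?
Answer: -86/3 ≈ -28.667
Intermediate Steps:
t(s) = sqrt(5 + s) (t(s) = sqrt(s + 5) = sqrt(5 + s))
R = -1/6 (R = 1*(-1/6) = -1/6 ≈ -0.16667)
U(x) = -1/6
U(t(4))*172 = -1/6*172 = -86/3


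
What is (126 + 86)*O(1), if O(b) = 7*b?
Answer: 1484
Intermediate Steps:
(126 + 86)*O(1) = (126 + 86)*(7*1) = 212*7 = 1484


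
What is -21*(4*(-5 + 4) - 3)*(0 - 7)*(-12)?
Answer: 12348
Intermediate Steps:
-21*(4*(-5 + 4) - 3)*(0 - 7)*(-12) = -21*(4*(-1) - 3)*(-7)*(-12) = -21*(-4 - 3)*(-7)*(-12) = -(-147)*(-7)*(-12) = -21*49*(-12) = -1029*(-12) = 12348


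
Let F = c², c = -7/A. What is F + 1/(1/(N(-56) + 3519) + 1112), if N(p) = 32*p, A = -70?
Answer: 3349/307268 ≈ 0.010899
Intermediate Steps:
c = ⅒ (c = -7/(-70) = -7*(-1/70) = ⅒ ≈ 0.10000)
F = 1/100 (F = (⅒)² = 1/100 ≈ 0.010000)
F + 1/(1/(N(-56) + 3519) + 1112) = 1/100 + 1/(1/(32*(-56) + 3519) + 1112) = 1/100 + 1/(1/(-1792 + 3519) + 1112) = 1/100 + 1/(1/1727 + 1112) = 1/100 + 1/(1920425/1727) = 1/100 + 1727/1920425 = 3349/307268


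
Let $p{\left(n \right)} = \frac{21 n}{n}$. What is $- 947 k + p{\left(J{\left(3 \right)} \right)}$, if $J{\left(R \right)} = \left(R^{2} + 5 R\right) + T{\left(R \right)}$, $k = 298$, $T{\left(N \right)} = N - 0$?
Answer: $-282185$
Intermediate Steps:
$T{\left(N \right)} = N$ ($T{\left(N \right)} = N + 0 = N$)
$J{\left(R \right)} = R^{2} + 6 R$ ($J{\left(R \right)} = \left(R^{2} + 5 R\right) + R = R^{2} + 6 R$)
$p{\left(n \right)} = 21$
$- 947 k + p{\left(J{\left(3 \right)} \right)} = \left(-947\right) 298 + 21 = -282206 + 21 = -282185$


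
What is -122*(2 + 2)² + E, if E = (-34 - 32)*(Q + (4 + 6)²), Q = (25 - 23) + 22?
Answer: -10136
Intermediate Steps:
Q = 24 (Q = 2 + 22 = 24)
E = -8184 (E = (-34 - 32)*(24 + (4 + 6)²) = -66*(24 + 10²) = -66*(24 + 100) = -66*124 = -8184)
-122*(2 + 2)² + E = -122*(2 + 2)² - 8184 = -122*4² - 8184 = -122*16 - 8184 = -1952 - 8184 = -10136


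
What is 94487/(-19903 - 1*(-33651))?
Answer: 94487/13748 ≈ 6.8728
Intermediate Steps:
94487/(-19903 - 1*(-33651)) = 94487/(-19903 + 33651) = 94487/13748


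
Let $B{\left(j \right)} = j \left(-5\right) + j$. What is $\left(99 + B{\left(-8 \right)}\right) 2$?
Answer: $262$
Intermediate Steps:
$B{\left(j \right)} = - 4 j$ ($B{\left(j \right)} = - 5 j + j = - 4 j$)
$\left(99 + B{\left(-8 \right)}\right) 2 = \left(99 - -32\right) 2 = \left(99 + 32\right) 2 = 131 \cdot 2 = 262$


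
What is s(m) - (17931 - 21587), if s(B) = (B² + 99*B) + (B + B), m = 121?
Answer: 30518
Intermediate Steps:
s(B) = B² + 101*B (s(B) = (B² + 99*B) + 2*B = B² + 101*B)
s(m) - (17931 - 21587) = 121*(101 + 121) - (17931 - 21587) = 121*222 - 1*(-3656) = 26862 + 3656 = 30518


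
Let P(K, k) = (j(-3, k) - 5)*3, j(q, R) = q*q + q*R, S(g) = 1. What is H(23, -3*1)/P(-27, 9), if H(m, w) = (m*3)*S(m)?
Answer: -1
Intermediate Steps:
H(m, w) = 3*m (H(m, w) = (m*3)*1 = (3*m)*1 = 3*m)
j(q, R) = q² + R*q
P(K, k) = 12 - 9*k (P(K, k) = (-3*(k - 3) - 5)*3 = (-3*(-3 + k) - 5)*3 = ((9 - 3*k) - 5)*3 = (4 - 3*k)*3 = 12 - 9*k)
H(23, -3*1)/P(-27, 9) = (3*23)/(12 - 9*9) = 69/(12 - 81) = 69/(-69) = 69*(-1/69) = -1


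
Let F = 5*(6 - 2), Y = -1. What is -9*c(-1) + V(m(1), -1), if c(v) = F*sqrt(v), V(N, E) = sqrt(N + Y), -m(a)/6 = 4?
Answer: -175*I ≈ -175.0*I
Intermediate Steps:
m(a) = -24 (m(a) = -6*4 = -24)
V(N, E) = sqrt(-1 + N) (V(N, E) = sqrt(N - 1) = sqrt(-1 + N))
F = 20 (F = 5*4 = 20)
c(v) = 20*sqrt(v)
-9*c(-1) + V(m(1), -1) = -180*sqrt(-1) + sqrt(-1 - 24) = -180*I + sqrt(-25) = -180*I + 5*I = -175*I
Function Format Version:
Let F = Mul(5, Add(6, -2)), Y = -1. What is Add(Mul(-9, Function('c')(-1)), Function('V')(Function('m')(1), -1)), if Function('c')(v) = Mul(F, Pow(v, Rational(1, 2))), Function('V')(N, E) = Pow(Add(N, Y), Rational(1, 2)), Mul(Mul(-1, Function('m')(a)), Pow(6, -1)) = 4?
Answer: Mul(-175, I) ≈ Mul(-175.00, I)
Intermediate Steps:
Function('m')(a) = -24 (Function('m')(a) = Mul(-6, 4) = -24)
Function('V')(N, E) = Pow(Add(-1, N), Rational(1, 2)) (Function('V')(N, E) = Pow(Add(N, -1), Rational(1, 2)) = Pow(Add(-1, N), Rational(1, 2)))
F = 20 (F = Mul(5, 4) = 20)
Function('c')(v) = Mul(20, Pow(v, Rational(1, 2)))
Add(Mul(-9, Function('c')(-1)), Function('V')(Function('m')(1), -1)) = Add(Mul(-9, Mul(20, Pow(-1, Rational(1, 2)))), Pow(Add(-1, -24), Rational(1, 2))) = Add(Mul(-9, Mul(20, I)), Pow(-25, Rational(1, 2))) = Add(Mul(-180, I), Mul(5, I)) = Mul(-175, I)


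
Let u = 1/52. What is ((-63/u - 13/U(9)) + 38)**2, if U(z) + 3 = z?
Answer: 377952481/36 ≈ 1.0499e+7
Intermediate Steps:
U(z) = -3 + z
u = 1/52 ≈ 0.019231
((-63/u - 13/U(9)) + 38)**2 = ((-63/1/52 - 13/(-3 + 9)) + 38)**2 = ((-63*52 - 13/6) + 38)**2 = ((-3276 - 13*1/6) + 38)**2 = ((-3276 - 13/6) + 38)**2 = (-19669/6 + 38)**2 = (-19441/6)**2 = 377952481/36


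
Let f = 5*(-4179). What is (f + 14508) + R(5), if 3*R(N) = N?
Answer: -19156/3 ≈ -6385.3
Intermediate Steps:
R(N) = N/3
f = -20895
(f + 14508) + R(5) = (-20895 + 14508) + (⅓)*5 = -6387 + 5/3 = -19156/3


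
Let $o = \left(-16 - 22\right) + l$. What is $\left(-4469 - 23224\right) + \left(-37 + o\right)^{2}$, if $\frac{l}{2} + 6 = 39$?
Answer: $-27612$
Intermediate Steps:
$l = 66$ ($l = -12 + 2 \cdot 39 = -12 + 78 = 66$)
$o = 28$ ($o = \left(-16 - 22\right) + 66 = -38 + 66 = 28$)
$\left(-4469 - 23224\right) + \left(-37 + o\right)^{2} = \left(-4469 - 23224\right) + \left(-37 + 28\right)^{2} = \left(-4469 - 23224\right) + \left(-9\right)^{2} = -27693 + 81 = -27612$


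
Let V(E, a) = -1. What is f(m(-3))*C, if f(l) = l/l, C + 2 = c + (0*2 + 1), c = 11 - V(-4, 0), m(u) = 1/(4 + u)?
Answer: 11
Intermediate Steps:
c = 12 (c = 11 - 1*(-1) = 11 + 1 = 12)
C = 11 (C = -2 + (12 + (0*2 + 1)) = -2 + (12 + (0 + 1)) = -2 + (12 + 1) = -2 + 13 = 11)
f(l) = 1
f(m(-3))*C = 1*11 = 11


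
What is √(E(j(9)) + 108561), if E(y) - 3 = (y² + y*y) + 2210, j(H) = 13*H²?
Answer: 2*√582098 ≈ 1525.9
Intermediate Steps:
E(y) = 2213 + 2*y² (E(y) = 3 + ((y² + y*y) + 2210) = 3 + ((y² + y²) + 2210) = 3 + (2*y² + 2210) = 3 + (2210 + 2*y²) = 2213 + 2*y²)
√(E(j(9)) + 108561) = √((2213 + 2*(13*9²)²) + 108561) = √((2213 + 2*(13*81)²) + 108561) = √((2213 + 2*1053²) + 108561) = √((2213 + 2*1108809) + 108561) = √((2213 + 2217618) + 108561) = √(2219831 + 108561) = √2328392 = 2*√582098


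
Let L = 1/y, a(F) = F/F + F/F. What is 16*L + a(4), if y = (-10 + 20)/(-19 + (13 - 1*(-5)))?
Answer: ⅖ ≈ 0.40000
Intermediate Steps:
a(F) = 2 (a(F) = 1 + 1 = 2)
y = -10 (y = 10/(-19 + (13 + 5)) = 10/(-19 + 18) = 10/(-1) = 10*(-1) = -10)
L = -⅒ (L = 1/(-10) = -⅒ ≈ -0.10000)
16*L + a(4) = 16*(-⅒) + 2 = -8/5 + 2 = ⅖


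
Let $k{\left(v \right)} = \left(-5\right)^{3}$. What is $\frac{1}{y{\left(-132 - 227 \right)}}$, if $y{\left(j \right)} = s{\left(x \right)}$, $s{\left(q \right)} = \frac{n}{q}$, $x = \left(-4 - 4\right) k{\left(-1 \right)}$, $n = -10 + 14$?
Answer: $250$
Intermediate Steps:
$n = 4$
$k{\left(v \right)} = -125$
$x = 1000$ ($x = \left(-4 - 4\right) \left(-125\right) = \left(-8\right) \left(-125\right) = 1000$)
$s{\left(q \right)} = \frac{4}{q}$
$y{\left(j \right)} = \frac{1}{250}$ ($y{\left(j \right)} = \frac{4}{1000} = 4 \cdot \frac{1}{1000} = \frac{1}{250}$)
$\frac{1}{y{\left(-132 - 227 \right)}} = \frac{1}{\frac{1}{250}} = 250$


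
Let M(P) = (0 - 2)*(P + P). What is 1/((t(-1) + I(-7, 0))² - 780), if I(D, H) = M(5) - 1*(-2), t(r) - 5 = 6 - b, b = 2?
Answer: -1/699 ≈ -0.0014306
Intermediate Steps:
M(P) = -4*P
t(r) = 9 (t(r) = 5 + (6 - 1*2) = 5 + (6 - 2) = 5 + 4 = 9)
I(D, H) = -18 (I(D, H) = -4*5 - 1*(-2) = -20 + 2 = -18)
1/((t(-1) + I(-7, 0))² - 780) = 1/((9 - 18)² - 780) = 1/((-9)² - 780) = 1/(81 - 780) = 1/(-699) = -1/699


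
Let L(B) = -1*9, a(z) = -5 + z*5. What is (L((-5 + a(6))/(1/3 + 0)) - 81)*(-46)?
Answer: 4140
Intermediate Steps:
a(z) = -5 + 5*z
L(B) = -9
(L((-5 + a(6))/(1/3 + 0)) - 81)*(-46) = (-9 - 81)*(-46) = -90*(-46) = 4140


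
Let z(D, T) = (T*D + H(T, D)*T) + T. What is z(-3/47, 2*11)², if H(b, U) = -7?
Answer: 39312900/2209 ≈ 17797.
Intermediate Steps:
z(D, T) = -6*T + D*T (z(D, T) = (T*D - 7*T) + T = (D*T - 7*T) + T = (-7*T + D*T) + T = -6*T + D*T)
z(-3/47, 2*11)² = ((2*11)*(-6 - 3/47))² = (22*(-6 - 3*1/47))² = (22*(-6 - 3/47))² = (22*(-285/47))² = (-6270/47)² = 39312900/2209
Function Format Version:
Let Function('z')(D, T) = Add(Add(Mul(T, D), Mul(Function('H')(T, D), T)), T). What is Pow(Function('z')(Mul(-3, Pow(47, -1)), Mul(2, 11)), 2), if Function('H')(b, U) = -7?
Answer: Rational(39312900, 2209) ≈ 17797.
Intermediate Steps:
Function('z')(D, T) = Add(Mul(-6, T), Mul(D, T)) (Function('z')(D, T) = Add(Add(Mul(T, D), Mul(-7, T)), T) = Add(Add(Mul(D, T), Mul(-7, T)), T) = Add(Add(Mul(-7, T), Mul(D, T)), T) = Add(Mul(-6, T), Mul(D, T)))
Pow(Function('z')(Mul(-3, Pow(47, -1)), Mul(2, 11)), 2) = Pow(Mul(Mul(2, 11), Add(-6, Mul(-3, Pow(47, -1)))), 2) = Pow(Mul(22, Add(-6, Mul(-3, Rational(1, 47)))), 2) = Pow(Mul(22, Add(-6, Rational(-3, 47))), 2) = Pow(Mul(22, Rational(-285, 47)), 2) = Pow(Rational(-6270, 47), 2) = Rational(39312900, 2209)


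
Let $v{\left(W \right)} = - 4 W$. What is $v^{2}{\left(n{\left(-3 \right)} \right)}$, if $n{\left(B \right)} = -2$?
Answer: $64$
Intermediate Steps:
$v^{2}{\left(n{\left(-3 \right)} \right)} = \left(\left(-4\right) \left(-2\right)\right)^{2} = 8^{2} = 64$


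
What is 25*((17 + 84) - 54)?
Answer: 1175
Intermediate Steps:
25*((17 + 84) - 54) = 25*(101 - 54) = 25*47 = 1175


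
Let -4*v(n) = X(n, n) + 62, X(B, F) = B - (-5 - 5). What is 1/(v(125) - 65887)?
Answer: -4/263745 ≈ -1.5166e-5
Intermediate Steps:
X(B, F) = 10 + B (X(B, F) = B - 1*(-10) = B + 10 = 10 + B)
v(n) = -18 - n/4 (v(n) = -((10 + n) + 62)/4 = -(72 + n)/4 = -18 - n/4)
1/(v(125) - 65887) = 1/((-18 - 1/4*125) - 65887) = 1/((-18 - 125/4) - 65887) = 1/(-197/4 - 65887) = 1/(-263745/4) = -4/263745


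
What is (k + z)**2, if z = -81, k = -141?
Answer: 49284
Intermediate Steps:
(k + z)**2 = (-141 - 81)**2 = (-222)**2 = 49284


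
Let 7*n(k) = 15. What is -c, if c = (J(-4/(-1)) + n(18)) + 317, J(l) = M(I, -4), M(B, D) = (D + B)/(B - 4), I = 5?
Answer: -2241/7 ≈ -320.14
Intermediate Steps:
M(B, D) = (B + D)/(-4 + B)
n(k) = 15/7 (n(k) = (⅐)*15 = 15/7)
J(l) = 1 (J(l) = (5 - 4)/(-4 + 5) = 1/1 = 1*1 = 1)
c = 2241/7 (c = (1 + 15/7) + 317 = 22/7 + 317 = 2241/7 ≈ 320.14)
-c = -1*2241/7 = -2241/7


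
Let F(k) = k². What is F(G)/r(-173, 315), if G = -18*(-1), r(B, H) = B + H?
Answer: 162/71 ≈ 2.2817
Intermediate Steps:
G = 18
F(G)/r(-173, 315) = 18²/(-173 + 315) = 324/142 = 324*(1/142) = 162/71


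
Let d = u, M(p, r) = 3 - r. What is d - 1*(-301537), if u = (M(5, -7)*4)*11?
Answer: 301977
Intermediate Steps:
u = 440 (u = ((3 - 1*(-7))*4)*11 = ((3 + 7)*4)*11 = (10*4)*11 = 40*11 = 440)
d = 440
d - 1*(-301537) = 440 - 1*(-301537) = 440 + 301537 = 301977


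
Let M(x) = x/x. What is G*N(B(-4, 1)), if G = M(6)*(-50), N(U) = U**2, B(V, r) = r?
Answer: -50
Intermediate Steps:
M(x) = 1
G = -50 (G = 1*(-50) = -50)
G*N(B(-4, 1)) = -50*1**2 = -50*1 = -50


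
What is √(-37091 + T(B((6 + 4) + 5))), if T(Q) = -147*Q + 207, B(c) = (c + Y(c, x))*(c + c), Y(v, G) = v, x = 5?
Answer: 4*I*√10574 ≈ 411.32*I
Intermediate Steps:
B(c) = 4*c² (B(c) = (c + c)*(c + c) = (2*c)*(2*c) = 4*c²)
T(Q) = 207 - 147*Q
√(-37091 + T(B((6 + 4) + 5))) = √(-37091 + (207 - 588*((6 + 4) + 5)²)) = √(-37091 + (207 - 588*(10 + 5)²)) = √(-37091 + (207 - 588*15²)) = √(-37091 + (207 - 588*225)) = √(-37091 + (207 - 147*900)) = √(-37091 + (207 - 132300)) = √(-37091 - 132093) = √(-169184) = 4*I*√10574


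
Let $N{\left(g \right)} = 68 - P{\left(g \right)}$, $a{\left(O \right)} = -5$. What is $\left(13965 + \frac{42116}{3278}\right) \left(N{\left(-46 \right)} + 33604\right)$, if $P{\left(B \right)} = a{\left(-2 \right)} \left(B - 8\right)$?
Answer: $\frac{765229565586}{1639} \approx 4.6689 \cdot 10^{8}$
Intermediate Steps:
$P{\left(B \right)} = 40 - 5 B$ ($P{\left(B \right)} = - 5 \left(B - 8\right) = - 5 \left(-8 + B\right) = 40 - 5 B$)
$N{\left(g \right)} = 28 + 5 g$ ($N{\left(g \right)} = 68 - \left(40 - 5 g\right) = 68 + \left(-40 + 5 g\right) = 28 + 5 g$)
$\left(13965 + \frac{42116}{3278}\right) \left(N{\left(-46 \right)} + 33604\right) = \left(13965 + \frac{42116}{3278}\right) \left(\left(28 + 5 \left(-46\right)\right) + 33604\right) = \left(13965 + 42116 \cdot \frac{1}{3278}\right) \left(\left(28 - 230\right) + 33604\right) = \left(13965 + \frac{21058}{1639}\right) \left(-202 + 33604\right) = \frac{22909693}{1639} \cdot 33402 = \frac{765229565586}{1639}$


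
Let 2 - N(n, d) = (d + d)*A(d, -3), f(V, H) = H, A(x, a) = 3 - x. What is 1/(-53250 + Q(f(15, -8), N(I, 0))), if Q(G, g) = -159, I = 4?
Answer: -1/53409 ≈ -1.8723e-5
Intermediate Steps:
N(n, d) = 2 - 2*d*(3 - d) (N(n, d) = 2 - (d + d)*(3 - d) = 2 - 2*d*(3 - d))
1/(-53250 + Q(f(15, -8), N(I, 0))) = 1/(-53250 - 159) = 1/(-53409) = -1/53409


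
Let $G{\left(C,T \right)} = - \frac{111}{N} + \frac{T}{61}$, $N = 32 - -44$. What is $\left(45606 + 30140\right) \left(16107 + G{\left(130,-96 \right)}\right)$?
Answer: $\frac{2827521865905}{2318} \approx 1.2198 \cdot 10^{9}$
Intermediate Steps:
$N = 76$ ($N = 32 + 44 = 76$)
$G{\left(C,T \right)} = - \frac{111}{76} + \frac{T}{61}$
$\left(45606 + 30140\right) \left(16107 + G{\left(130,-96 \right)}\right) = \left(45606 + 30140\right) \left(16107 + \left(- \frac{111}{76} + \frac{1}{61} \left(-96\right)\right)\right) = 75746 \left(16107 - \frac{14067}{4636}\right) = 75746 \cdot \frac{74657985}{4636} = \frac{2827521865905}{2318}$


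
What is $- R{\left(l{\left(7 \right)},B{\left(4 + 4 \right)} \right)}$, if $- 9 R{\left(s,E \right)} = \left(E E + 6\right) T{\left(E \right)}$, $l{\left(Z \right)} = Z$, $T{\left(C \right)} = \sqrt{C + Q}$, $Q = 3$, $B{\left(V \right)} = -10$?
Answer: $\frac{106 i \sqrt{7}}{9} \approx 31.161 i$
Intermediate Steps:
$T{\left(C \right)} = \sqrt{3 + C}$ ($T{\left(C \right)} = \sqrt{C + 3} = \sqrt{3 + C}$)
$R{\left(s,E \right)} = - \frac{\sqrt{3 + E} \left(6 + E^{2}\right)}{9}$ ($R{\left(s,E \right)} = - \frac{\left(E E + 6\right) \sqrt{3 + E}}{9} = - \frac{\left(E^{2} + 6\right) \sqrt{3 + E}}{9} = - \frac{\left(6 + E^{2}\right) \sqrt{3 + E}}{9} = - \frac{\sqrt{3 + E} \left(6 + E^{2}\right)}{9}$)
$- R{\left(l{\left(7 \right)},B{\left(4 + 4 \right)} \right)} = - \frac{\sqrt{3 - 10} \left(-6 - \left(-10\right)^{2}\right)}{9} = - \frac{\sqrt{-7} \left(-6 - 100\right)}{9} = - \frac{i \sqrt{7} \left(-6 - 100\right)}{9} = - \frac{i \sqrt{7} \left(-106\right)}{9} = - \frac{\left(-106\right) i \sqrt{7}}{9} = \frac{106 i \sqrt{7}}{9}$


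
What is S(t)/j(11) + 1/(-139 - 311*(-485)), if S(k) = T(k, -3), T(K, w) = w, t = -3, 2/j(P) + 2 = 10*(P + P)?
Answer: -71367749/218250 ≈ -327.00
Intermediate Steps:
j(P) = 2/(-2 + 20*P) (j(P) = 2/(-2 + 10*(P + P)) = 2/(-2 + 10*(2*P)) = 2/(-2 + 20*P))
S(k) = -3
S(t)/j(11) + 1/(-139 - 311*(-485)) = -3/(1/(-1 + 10*11)) + 1/(-139 - 311*(-485)) = -3/(1/(-1 + 110)) - 1/485/(-450) = -3/(1/109) - 1/450*(-1/485) = -3/1/109 + 1/218250 = -3*109 + 1/218250 = -327 + 1/218250 = -71367749/218250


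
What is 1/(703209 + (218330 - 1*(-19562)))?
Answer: 1/941101 ≈ 1.0626e-6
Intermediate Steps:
1/(703209 + (218330 - 1*(-19562))) = 1/(703209 + (218330 + 19562)) = 1/(703209 + 237892) = 1/941101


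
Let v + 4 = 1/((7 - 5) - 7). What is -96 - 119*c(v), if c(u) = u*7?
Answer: 17013/5 ≈ 3402.6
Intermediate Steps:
v = -21/5 (v = -4 + 1/((7 - 5) - 7) = -4 + 1/(2 - 7) = -4 + 1/(-5) = -4 - ⅕ = -21/5 ≈ -4.2000)
c(u) = 7*u
-96 - 119*c(v) = -96 - 833*(-21)/5 = -96 - 119*(-147/5) = -96 + 17493/5 = 17013/5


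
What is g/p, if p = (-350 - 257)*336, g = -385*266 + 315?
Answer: 14585/29136 ≈ 0.50058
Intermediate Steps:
g = -102095 (g = -102410 + 315 = -102095)
p = -203952 (p = -607*336 = -203952)
g/p = -102095/(-203952) = -102095*(-1/203952) = 14585/29136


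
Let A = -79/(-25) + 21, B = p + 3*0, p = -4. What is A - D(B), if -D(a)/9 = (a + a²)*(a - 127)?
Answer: -353096/25 ≈ -14124.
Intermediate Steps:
B = -4 (B = -4 + 3*0 = -4 + 0 = -4)
D(a) = -9*(-127 + a)*(a + a²) (D(a) = -9*(a + a²)*(a - 127) = -9*(a + a²)*(-127 + a) = -9*(-127 + a)*(a + a²))
A = 604/25 (A = -79*(-1/25) + 21 = 79/25 + 21 = 604/25 ≈ 24.160)
A - D(B) = 604/25 - 9*(-4)*(127 - 1*(-4)² + 126*(-4)) = 604/25 - 9*(-4)*(127 - 1*16 - 504) = 604/25 - 9*(-4)*(127 - 16 - 504) = 604/25 - 9*(-4)*(-393) = 604/25 - 1*14148 = 604/25 - 14148 = -353096/25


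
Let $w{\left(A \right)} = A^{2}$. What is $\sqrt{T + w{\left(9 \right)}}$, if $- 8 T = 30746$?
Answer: $\frac{i \sqrt{15049}}{2} \approx 61.337 i$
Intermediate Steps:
$T = - \frac{15373}{4}$ ($T = \left(- \frac{1}{8}\right) 30746 = - \frac{15373}{4} \approx -3843.3$)
$\sqrt{T + w{\left(9 \right)}} = \sqrt{- \frac{15373}{4} + 9^{2}} = \sqrt{- \frac{15373}{4} + 81} = \sqrt{- \frac{15049}{4}} = \frac{i \sqrt{15049}}{2}$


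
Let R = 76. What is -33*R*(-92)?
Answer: 230736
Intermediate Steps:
-33*R*(-92) = -33*76*(-92) = -2508*(-92) = 230736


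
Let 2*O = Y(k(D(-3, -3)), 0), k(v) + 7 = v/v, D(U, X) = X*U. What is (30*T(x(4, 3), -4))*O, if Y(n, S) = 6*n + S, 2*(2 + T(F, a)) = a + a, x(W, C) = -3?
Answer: 3240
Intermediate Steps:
D(U, X) = U*X
k(v) = -6 (k(v) = -7 + v/v = -7 + 1 = -6)
T(F, a) = -2 + a (T(F, a) = -2 + (a + a)/2 = -2 + (2*a)/2 = -2 + a)
Y(n, S) = S + 6*n
O = -18 (O = (0 + 6*(-6))/2 = (0 - 36)/2 = (1/2)*(-36) = -18)
(30*T(x(4, 3), -4))*O = (30*(-2 - 4))*(-18) = (30*(-6))*(-18) = -180*(-18) = 3240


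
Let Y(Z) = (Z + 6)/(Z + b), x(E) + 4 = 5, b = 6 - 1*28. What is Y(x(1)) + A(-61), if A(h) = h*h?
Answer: 11162/3 ≈ 3720.7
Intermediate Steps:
b = -22 (b = 6 - 28 = -22)
x(E) = 1 (x(E) = -4 + 5 = 1)
Y(Z) = (6 + Z)/(-22 + Z) (Y(Z) = (Z + 6)/(Z - 22) = (6 + Z)/(-22 + Z))
A(h) = h²
Y(x(1)) + A(-61) = (6 + 1)/(-22 + 1) + (-61)² = 7/(-21) + 3721 = -1/21*7 + 3721 = -⅓ + 3721 = 11162/3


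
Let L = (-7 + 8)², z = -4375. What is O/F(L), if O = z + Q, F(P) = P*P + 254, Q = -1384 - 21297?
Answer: -27056/255 ≈ -106.10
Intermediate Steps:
L = 1 (L = 1² = 1)
Q = -22681
F(P) = 254 + P² (F(P) = P² + 254 = 254 + P²)
O = -27056 (O = -4375 - 22681 = -27056)
O/F(L) = -27056/(254 + 1²) = -27056/(254 + 1) = -27056/255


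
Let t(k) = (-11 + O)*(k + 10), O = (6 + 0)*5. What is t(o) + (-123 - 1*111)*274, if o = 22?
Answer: -63508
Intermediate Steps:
O = 30 (O = 6*5 = 30)
t(k) = 190 + 19*k (t(k) = (-11 + 30)*(k + 10) = 19*(10 + k) = 190 + 19*k)
t(o) + (-123 - 1*111)*274 = (190 + 19*22) + (-123 - 1*111)*274 = (190 + 418) + (-123 - 111)*274 = 608 - 234*274 = 608 - 64116 = -63508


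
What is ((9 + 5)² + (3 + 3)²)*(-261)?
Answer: -60552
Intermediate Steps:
((9 + 5)² + (3 + 3)²)*(-261) = (14² + 6²)*(-261) = (196 + 36)*(-261) = 232*(-261) = -60552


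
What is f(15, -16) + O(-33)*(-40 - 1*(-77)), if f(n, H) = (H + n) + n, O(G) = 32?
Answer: 1198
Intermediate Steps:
f(n, H) = H + 2*n
f(15, -16) + O(-33)*(-40 - 1*(-77)) = (-16 + 2*15) + 32*(-40 - 1*(-77)) = (-16 + 30) + 32*(-40 + 77) = 14 + 32*37 = 14 + 1184 = 1198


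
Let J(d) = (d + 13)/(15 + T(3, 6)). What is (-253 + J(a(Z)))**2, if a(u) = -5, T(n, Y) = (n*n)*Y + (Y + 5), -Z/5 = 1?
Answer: 6395841/100 ≈ 63958.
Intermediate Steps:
Z = -5 (Z = -5*1 = -5)
T(n, Y) = 5 + Y + Y*n**2 (T(n, Y) = n**2*Y + (5 + Y) = Y*n**2 + (5 + Y) = 5 + Y + Y*n**2)
J(d) = 13/80 + d/80 (J(d) = (d + 13)/(15 + (5 + 6 + 6*3**2)) = (13 + d)/(15 + (5 + 6 + 6*9)) = (13 + d)/(15 + (5 + 6 + 54)) = (13 + d)/(15 + 65) = (13 + d)/80 = (13 + d)*(1/80) = 13/80 + d/80)
(-253 + J(a(Z)))**2 = (-253 + (13/80 + (1/80)*(-5)))**2 = (-253 + (13/80 - 1/16))**2 = (-253 + 1/10)**2 = (-2529/10)**2 = 6395841/100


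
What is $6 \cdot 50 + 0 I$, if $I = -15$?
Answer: $300$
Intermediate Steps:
$6 \cdot 50 + 0 I = 6 \cdot 50 + 0 \left(-15\right) = 300 + 0 = 300$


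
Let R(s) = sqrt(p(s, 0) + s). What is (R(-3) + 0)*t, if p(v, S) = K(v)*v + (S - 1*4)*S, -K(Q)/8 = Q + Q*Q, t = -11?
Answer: -11*sqrt(141) ≈ -130.62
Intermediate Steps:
K(Q) = -8*Q - 8*Q**2 (K(Q) = -8*(Q + Q*Q) = -8*(Q + Q**2) = -8*Q - 8*Q**2)
p(v, S) = S*(-4 + S) - 8*v**2*(1 + v) (p(v, S) = (-8*v*(1 + v))*v + (S - 1*4)*S = -8*v**2*(1 + v) + (S - 4)*S = -8*v**2*(1 + v) + (-4 + S)*S = -8*v**2*(1 + v) + S*(-4 + S) = S*(-4 + S) - 8*v**2*(1 + v))
R(s) = sqrt(s - 8*s**2*(1 + s)) (R(s) = sqrt((0**2 - 4*0 - 8*s**2*(1 + s)) + s) = sqrt((0 + 0 - 8*s**2*(1 + s)) + s) = sqrt(-8*s**2*(1 + s) + s) = sqrt(s - 8*s**2*(1 + s)))
(R(-3) + 0)*t = (sqrt(-3*(1 - 8*(-3)*(1 - 3))) + 0)*(-11) = (sqrt(-3*(1 - 8*(-3)*(-2))) + 0)*(-11) = (sqrt(-3*(1 - 48)) + 0)*(-11) = (sqrt(-3*(-47)) + 0)*(-11) = (sqrt(141) + 0)*(-11) = sqrt(141)*(-11) = -11*sqrt(141)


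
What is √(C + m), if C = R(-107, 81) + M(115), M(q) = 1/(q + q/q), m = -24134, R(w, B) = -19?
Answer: I*√81250663/58 ≈ 155.41*I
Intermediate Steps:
M(q) = 1/(1 + q) (M(q) = 1/(q + 1) = 1/(1 + q))
C = -2203/116 (C = -19 + 1/(1 + 115) = -19 + 1/116 = -2203/116 ≈ -18.991)
√(C + m) = √(-2203/116 - 24134) = √(-2801747/116) = I*√81250663/58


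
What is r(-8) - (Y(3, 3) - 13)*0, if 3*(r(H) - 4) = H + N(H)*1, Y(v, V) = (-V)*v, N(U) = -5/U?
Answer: 37/24 ≈ 1.5417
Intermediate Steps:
Y(v, V) = -V*v
r(H) = 4 - 5/(3*H) + H/3 (r(H) = 4 + (H - 5/H*1)/3 = 4 + (H - 5/H)/3 = 4 + (-5/(3*H) + H/3) = 4 - 5/(3*H) + H/3)
r(-8) - (Y(3, 3) - 13)*0 = (⅓)*(-5 - 8*(12 - 8))/(-8) - (-1*3*3 - 13)*0 = (⅓)*(-⅛)*(-5 - 8*4) - (-9 - 13)*0 = (⅓)*(-⅛)*(-5 - 32) - (-22)*0 = (⅓)*(-⅛)*(-37) - 1*0 = 37/24 + 0 = 37/24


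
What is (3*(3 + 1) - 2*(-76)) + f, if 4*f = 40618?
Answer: 20637/2 ≈ 10319.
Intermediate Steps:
f = 20309/2 (f = (¼)*40618 = 20309/2 ≈ 10155.)
(3*(3 + 1) - 2*(-76)) + f = (3*(3 + 1) - 2*(-76)) + 20309/2 = (3*4 + 152) + 20309/2 = (12 + 152) + 20309/2 = 164 + 20309/2 = 20637/2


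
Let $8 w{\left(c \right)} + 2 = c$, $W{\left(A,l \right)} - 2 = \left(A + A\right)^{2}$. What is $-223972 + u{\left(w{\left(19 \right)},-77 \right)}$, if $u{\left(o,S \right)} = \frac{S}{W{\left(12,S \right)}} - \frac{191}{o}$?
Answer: $- \frac{129507845}{578} \approx -2.2406 \cdot 10^{5}$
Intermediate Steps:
$W{\left(A,l \right)} = 2 + 4 A^{2}$ ($W{\left(A,l \right)} = 2 + \left(A + A\right)^{2} = 2 + \left(2 A\right)^{2} = 2 + 4 A^{2}$)
$w{\left(c \right)} = - \frac{1}{4} + \frac{c}{8}$
$u{\left(o,S \right)} = - \frac{191}{o} + \frac{S}{578}$ ($u{\left(o,S \right)} = \frac{S}{2 + 4 \cdot 12^{2}} - \frac{191}{o} = \frac{S}{2 + 4 \cdot 144} - \frac{191}{o} = \frac{S}{2 + 576} - \frac{191}{o} = \frac{S}{578} - \frac{191}{o} = - \frac{191}{o} + \frac{S}{578}$)
$-223972 + u{\left(w{\left(19 \right)},-77 \right)} = -223972 + \left(- \frac{191}{- \frac{1}{4} + \frac{1}{8} \cdot 19} + \frac{1}{578} \left(-77\right)\right) = -223972 - \left(\frac{77}{578} + \frac{191}{- \frac{1}{4} + \frac{19}{8}}\right) = -223972 - \left(\frac{77}{578} + \frac{191}{\frac{17}{8}}\right) = -223972 - \frac{52029}{578} = - \frac{129507845}{578}$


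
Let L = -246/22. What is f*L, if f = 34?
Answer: -4182/11 ≈ -380.18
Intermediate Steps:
L = -123/11 (L = -246*1/22 = -123/11 ≈ -11.182)
f*L = 34*(-123/11) = -4182/11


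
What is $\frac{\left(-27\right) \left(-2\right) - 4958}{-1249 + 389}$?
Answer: $\frac{1226}{215} \approx 5.7023$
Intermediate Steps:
$\frac{\left(-27\right) \left(-2\right) - 4958}{-1249 + 389} = \frac{54 - 4958}{-860} = \left(-4904\right) \left(- \frac{1}{860}\right) = \frac{1226}{215}$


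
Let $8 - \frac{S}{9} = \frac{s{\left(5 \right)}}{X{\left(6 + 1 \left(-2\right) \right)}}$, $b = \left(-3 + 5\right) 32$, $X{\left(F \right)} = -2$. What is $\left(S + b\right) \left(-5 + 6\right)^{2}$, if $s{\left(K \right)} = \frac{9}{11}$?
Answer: $\frac{3073}{22} \approx 139.68$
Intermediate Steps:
$s{\left(K \right)} = \frac{9}{11}$ ($s{\left(K \right)} = 9 \cdot \frac{1}{11} = \frac{9}{11}$)
$b = 64$ ($b = 2 \cdot 32 = 64$)
$S = \frac{1665}{22}$ ($S = 72 - 9 \frac{9}{11 \left(-2\right)} = 72 - 9 \cdot \frac{9}{11} \left(- \frac{1}{2}\right) = 72 - - \frac{81}{22} = 72 + \frac{81}{22} = \frac{1665}{22} \approx 75.682$)
$\left(S + b\right) \left(-5 + 6\right)^{2} = \left(\frac{1665}{22} + 64\right) \left(-5 + 6\right)^{2} = \frac{3073 \cdot 1^{2}}{22} = \frac{3073}{22} \cdot 1 = \frac{3073}{22}$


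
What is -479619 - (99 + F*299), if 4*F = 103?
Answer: -1949669/4 ≈ -4.8742e+5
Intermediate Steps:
F = 103/4 (F = (¼)*103 = 103/4 ≈ 25.750)
-479619 - (99 + F*299) = -479619 - (99 + (103/4)*299) = -479619 - (99 + 30797/4) = -479619 - 1*31193/4 = -479619 - 31193/4 = -1949669/4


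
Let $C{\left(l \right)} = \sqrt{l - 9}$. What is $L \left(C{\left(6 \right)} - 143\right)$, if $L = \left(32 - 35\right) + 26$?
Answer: $-3289 + 23 i \sqrt{3} \approx -3289.0 + 39.837 i$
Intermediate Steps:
$L = 23$ ($L = -3 + 26 = 23$)
$C{\left(l \right)} = \sqrt{-9 + l}$
$L \left(C{\left(6 \right)} - 143\right) = 23 \left(\sqrt{-9 + 6} - 143\right) = 23 \left(\sqrt{-3} - 143\right) = 23 \left(i \sqrt{3} - 143\right) = 23 \left(-143 + i \sqrt{3}\right) = -3289 + 23 i \sqrt{3}$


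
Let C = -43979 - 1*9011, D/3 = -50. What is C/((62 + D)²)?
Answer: -26495/3872 ≈ -6.8427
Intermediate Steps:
D = -150 (D = 3*(-50) = -150)
C = -52990 (C = -43979 - 9011 = -52990)
C/((62 + D)²) = -52990/(62 - 150)² = -52990/((-88)²) = -52990/7744 = -52990*1/7744 = -26495/3872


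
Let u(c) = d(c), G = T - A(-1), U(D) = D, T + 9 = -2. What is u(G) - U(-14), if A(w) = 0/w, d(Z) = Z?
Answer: 3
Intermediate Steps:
T = -11 (T = -9 - 2 = -11)
A(w) = 0
G = -11 (G = -11 - 1*0 = -11 + 0 = -11)
u(c) = c
u(G) - U(-14) = -11 - 1*(-14) = -11 + 14 = 3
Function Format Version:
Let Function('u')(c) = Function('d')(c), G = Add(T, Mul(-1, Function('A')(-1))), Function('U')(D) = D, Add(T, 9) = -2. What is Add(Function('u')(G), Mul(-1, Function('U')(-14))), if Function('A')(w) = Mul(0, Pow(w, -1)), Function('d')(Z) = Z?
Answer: 3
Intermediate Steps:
T = -11 (T = Add(-9, -2) = -11)
Function('A')(w) = 0
G = -11 (G = Add(-11, Mul(-1, 0)) = Add(-11, 0) = -11)
Function('u')(c) = c
Add(Function('u')(G), Mul(-1, Function('U')(-14))) = Add(-11, Mul(-1, -14)) = Add(-11, 14) = 3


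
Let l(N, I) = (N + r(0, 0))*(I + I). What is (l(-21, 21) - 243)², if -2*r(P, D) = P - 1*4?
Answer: 1083681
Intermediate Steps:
r(P, D) = 2 - P/2 (r(P, D) = -(P - 1*4)/2 = -(P - 4)/2 = -(-4 + P)/2 = 2 - P/2)
l(N, I) = 2*I*(2 + N) (l(N, I) = (N + (2 - ½*0))*(I + I) = (N + (2 + 0))*(2*I) = (N + 2)*(2*I) = (2 + N)*(2*I) = 2*I*(2 + N))
(l(-21, 21) - 243)² = (2*21*(2 - 21) - 243)² = (2*21*(-19) - 243)² = (-798 - 243)² = (-1041)² = 1083681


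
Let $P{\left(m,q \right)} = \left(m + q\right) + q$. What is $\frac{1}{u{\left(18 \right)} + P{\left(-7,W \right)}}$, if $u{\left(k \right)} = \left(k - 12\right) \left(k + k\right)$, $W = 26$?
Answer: $\frac{1}{261} \approx 0.0038314$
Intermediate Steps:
$u{\left(k \right)} = 2 k \left(-12 + k\right)$ ($u{\left(k \right)} = \left(-12 + k\right) 2 k = 2 k \left(-12 + k\right)$)
$P{\left(m,q \right)} = m + 2 q$
$\frac{1}{u{\left(18 \right)} + P{\left(-7,W \right)}} = \frac{1}{2 \cdot 18 \left(-12 + 18\right) + \left(-7 + 2 \cdot 26\right)} = \frac{1}{2 \cdot 18 \cdot 6 + \left(-7 + 52\right)} = \frac{1}{216 + 45} = \frac{1}{261}$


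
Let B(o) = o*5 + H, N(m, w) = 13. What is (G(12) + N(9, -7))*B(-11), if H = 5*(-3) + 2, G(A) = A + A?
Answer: -2516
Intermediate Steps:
G(A) = 2*A
H = -13 (H = -15 + 2 = -13)
B(o) = -13 + 5*o (B(o) = o*5 - 13 = 5*o - 13 = -13 + 5*o)
(G(12) + N(9, -7))*B(-11) = (2*12 + 13)*(-13 + 5*(-11)) = (24 + 13)*(-13 - 55) = 37*(-68) = -2516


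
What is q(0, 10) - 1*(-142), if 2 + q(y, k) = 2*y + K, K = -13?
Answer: 127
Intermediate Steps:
q(y, k) = -15 + 2*y (q(y, k) = -2 + (2*y - 13) = -2 + (-13 + 2*y) = -15 + 2*y)
q(0, 10) - 1*(-142) = (-15 + 2*0) - 1*(-142) = (-15 + 0) + 142 = -15 + 142 = 127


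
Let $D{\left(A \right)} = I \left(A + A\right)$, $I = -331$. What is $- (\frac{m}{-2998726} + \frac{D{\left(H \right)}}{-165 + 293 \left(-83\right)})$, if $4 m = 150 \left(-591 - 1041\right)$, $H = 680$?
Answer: $- \frac{168925614620}{9177600923} \approx -18.406$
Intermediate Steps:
$m = -61200$ ($m = \frac{150 \left(-591 - 1041\right)}{4} = \frac{150 \left(-1632\right)}{4} = \frac{1}{4} \left(-244800\right) = -61200$)
$D{\left(A \right)} = - 662 A$ ($D{\left(A \right)} = - 331 \left(A + A\right) = - 331 \cdot 2 A = - 662 A$)
$- (\frac{m}{-2998726} + \frac{D{\left(H \right)}}{-165 + 293 \left(-83\right)}) = - (- \frac{61200}{-2998726} + \frac{\left(-662\right) 680}{-165 + 293 \left(-83\right)}) = - (\left(-61200\right) \left(- \frac{1}{2998726}\right) - \frac{450160}{-165 - 24319}) = - (\frac{30600}{1499363} - \frac{450160}{-24484}) = - (\frac{30600}{1499363} - - \frac{112540}{6121}) = - (\frac{30600}{1499363} + \frac{112540}{6121}) = \left(-1\right) \frac{168925614620}{9177600923} = - \frac{168925614620}{9177600923}$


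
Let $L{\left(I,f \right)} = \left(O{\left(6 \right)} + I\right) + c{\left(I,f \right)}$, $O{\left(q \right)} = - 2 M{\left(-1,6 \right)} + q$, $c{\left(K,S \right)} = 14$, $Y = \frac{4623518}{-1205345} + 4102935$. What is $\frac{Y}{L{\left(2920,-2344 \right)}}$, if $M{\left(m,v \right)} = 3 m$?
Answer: $\frac{4945447564057}{3550946370} \approx 1392.7$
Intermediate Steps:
$Y = \frac{4945447564057}{1205345}$ ($Y = 4623518 \left(- \frac{1}{1205345}\right) + 4102935 = - \frac{4623518}{1205345} + 4102935 = \frac{4945447564057}{1205345} \approx 4.1029 \cdot 10^{6}$)
$O{\left(q \right)} = 6 + q$ ($O{\left(q \right)} = - 2 \cdot 3 \left(-1\right) + q = \left(-2\right) \left(-3\right) + q = 6 + q$)
$L{\left(I,f \right)} = 26 + I$ ($L{\left(I,f \right)} = \left(\left(6 + 6\right) + I\right) + 14 = \left(12 + I\right) + 14 = 26 + I$)
$\frac{Y}{L{\left(2920,-2344 \right)}} = \frac{4945447564057}{1205345 \left(26 + 2920\right)} = \frac{4945447564057}{1205345 \cdot 2946} = \frac{4945447564057}{1205345} \cdot \frac{1}{2946} = \frac{4945447564057}{3550946370}$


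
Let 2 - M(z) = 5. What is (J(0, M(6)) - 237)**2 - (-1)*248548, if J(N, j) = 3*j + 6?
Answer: 306148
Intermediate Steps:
M(z) = -3 (M(z) = 2 - 1*5 = 2 - 5 = -3)
J(N, j) = 6 + 3*j
(J(0, M(6)) - 237)**2 - (-1)*248548 = ((6 + 3*(-3)) - 237)**2 - (-1)*248548 = ((6 - 9) - 237)**2 - 1*(-248548) = (-3 - 237)**2 + 248548 = (-240)**2 + 248548 = 57600 + 248548 = 306148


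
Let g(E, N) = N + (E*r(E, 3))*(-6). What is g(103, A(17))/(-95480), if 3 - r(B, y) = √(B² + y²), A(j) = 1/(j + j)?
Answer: 1801/92752 - 309*√10618/47740 ≈ -0.64754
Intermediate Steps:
A(j) = 1/(2*j)
r(B, y) = 3 - √(B² + y²)
g(E, N) = N - 6*E*(3 - √(9 + E²)) (g(E, N) = N + (E*(3 - √(E² + 3²)))*(-6) = N + (E*(3 - √(E² + 9)))*(-6) = N + (E*(3 - √(9 + E²)))*(-6) = N - 6*E*(3 - √(9 + E²)))
g(103, A(17))/(-95480) = ((½)/17 + 6*103*(-3 + √(9 + 103²)))/(-95480) = ((½)*(1/17) + 6*103*(-3 + √(9 + 10609)))*(-1/95480) = (1/34 + 6*103*(-3 + √10618))*(-1/95480) = (1/34 + (-1854 + 618*√10618))*(-1/95480) = (-63035/34 + 618*√10618)*(-1/95480) = 1801/92752 - 309*√10618/47740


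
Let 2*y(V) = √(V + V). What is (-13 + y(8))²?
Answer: 121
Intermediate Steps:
y(V) = √2*√V/2 (y(V) = √(V + V)/2 = √(2*V)/2 = (√2*√V)/2 = √2*√V/2)
(-13 + y(8))² = (-13 + √2*√8/2)² = (-13 + √2*(2*√2)/2)² = (-13 + 2)² = (-11)² = 121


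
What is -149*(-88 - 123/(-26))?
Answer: 322585/26 ≈ 12407.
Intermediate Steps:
-149*(-88 - 123/(-26)) = -149*(-88 - 123*(-1/26)) = -149*(-88 + 123/26) = -149*(-2165/26) = 322585/26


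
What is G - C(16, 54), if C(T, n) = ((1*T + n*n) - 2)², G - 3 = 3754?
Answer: -8581143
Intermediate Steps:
G = 3757 (G = 3 + 3754 = 3757)
C(T, n) = (-2 + T + n²)² (C(T, n) = ((T + n²) - 2)² = (-2 + T + n²)²)
G - C(16, 54) = 3757 - (-2 + 16 + 54²)² = 3757 - (-2 + 16 + 2916)² = 3757 - 1*2930² = 3757 - 1*8584900 = 3757 - 8584900 = -8581143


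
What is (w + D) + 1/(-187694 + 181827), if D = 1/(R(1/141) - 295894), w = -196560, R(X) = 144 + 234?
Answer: -340794228941703/1733792372 ≈ -1.9656e+5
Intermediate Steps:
R(X) = 378
D = -1/295516 (D = 1/(378 - 295894) = 1/(-295516) = -1/295516 ≈ -3.3839e-6)
(w + D) + 1/(-187694 + 181827) = (-196560 - 1/295516) + 1/(-187694 + 181827) = -58086624961/295516 + 1/(-5867) = -58086624961/295516 - 1/5867 = -340794228941703/1733792372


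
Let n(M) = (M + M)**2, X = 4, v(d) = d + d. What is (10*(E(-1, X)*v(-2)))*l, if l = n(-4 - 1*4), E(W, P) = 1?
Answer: -10240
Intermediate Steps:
v(d) = 2*d
n(M) = 4*M**2 (n(M) = (2*M)**2 = 4*M**2)
l = 256 (l = 4*(-4 - 1*4)**2 = 4*(-4 - 4)**2 = 4*(-8)**2 = 4*64 = 256)
(10*(E(-1, X)*v(-2)))*l = (10*(1*(2*(-2))))*256 = (10*(1*(-4)))*256 = (10*(-4))*256 = -40*256 = -10240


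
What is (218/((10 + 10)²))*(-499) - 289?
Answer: -112191/200 ≈ -560.96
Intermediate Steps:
(218/((10 + 10)²))*(-499) - 289 = (218/(20²))*(-499) - 289 = (218/400)*(-499) - 289 = (218*(1/400))*(-499) - 289 = (109/200)*(-499) - 289 = -54391/200 - 289 = -112191/200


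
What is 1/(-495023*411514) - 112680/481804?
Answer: -5738479567256191/24536940090204722 ≈ -0.23387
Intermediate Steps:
1/(-495023*411514) - 112680/481804 = -1/495023*1/411514 - 112680*1/481804 = -1/203708894822 - 28170/120451 = -5738479567256191/24536940090204722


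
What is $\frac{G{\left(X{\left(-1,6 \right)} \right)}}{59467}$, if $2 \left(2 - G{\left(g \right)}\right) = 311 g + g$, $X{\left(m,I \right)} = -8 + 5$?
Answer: $\frac{470}{59467} \approx 0.0079035$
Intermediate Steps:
$X{\left(m,I \right)} = -3$
$G{\left(g \right)} = 2 - 156 g$ ($G{\left(g \right)} = 2 - \frac{311 g + g}{2} = 2 - \frac{312 g}{2} = 2 - 156 g$)
$\frac{G{\left(X{\left(-1,6 \right)} \right)}}{59467} = \frac{2 - -468}{59467} = \left(2 + 468\right) \frac{1}{59467} = 470 \cdot \frac{1}{59467} = \frac{470}{59467}$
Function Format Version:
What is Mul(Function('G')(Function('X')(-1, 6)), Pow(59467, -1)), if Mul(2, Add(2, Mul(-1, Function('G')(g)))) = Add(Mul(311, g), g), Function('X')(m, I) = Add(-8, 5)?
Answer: Rational(470, 59467) ≈ 0.0079035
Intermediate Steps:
Function('X')(m, I) = -3
Function('G')(g) = Add(2, Mul(-156, g)) (Function('G')(g) = Add(2, Mul(Rational(-1, 2), Add(Mul(311, g), g))) = Add(2, Mul(Rational(-1, 2), Mul(312, g))) = Add(2, Mul(-156, g)))
Mul(Function('G')(Function('X')(-1, 6)), Pow(59467, -1)) = Mul(Add(2, Mul(-156, -3)), Pow(59467, -1)) = Mul(Add(2, 468), Rational(1, 59467)) = Mul(470, Rational(1, 59467)) = Rational(470, 59467)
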